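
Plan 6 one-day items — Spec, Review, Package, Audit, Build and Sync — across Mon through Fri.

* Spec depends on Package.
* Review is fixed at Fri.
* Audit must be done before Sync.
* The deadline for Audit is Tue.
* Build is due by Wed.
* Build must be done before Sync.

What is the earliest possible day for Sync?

Precedence pushes Sync to at least Tue.
Sync at Tue is achievable: Spec in Tue, Sync in Tue, Audit in Mon, Package in Mon, Build in Mon, Review in Fri.

Tue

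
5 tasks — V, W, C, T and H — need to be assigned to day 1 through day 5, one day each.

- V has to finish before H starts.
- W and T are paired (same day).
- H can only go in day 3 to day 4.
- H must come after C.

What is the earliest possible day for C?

day 1

Downstream work caps C at day 3.
C at day 1 is achievable: T in day 1; H in day 3; C in day 1; W in day 1; V in day 1.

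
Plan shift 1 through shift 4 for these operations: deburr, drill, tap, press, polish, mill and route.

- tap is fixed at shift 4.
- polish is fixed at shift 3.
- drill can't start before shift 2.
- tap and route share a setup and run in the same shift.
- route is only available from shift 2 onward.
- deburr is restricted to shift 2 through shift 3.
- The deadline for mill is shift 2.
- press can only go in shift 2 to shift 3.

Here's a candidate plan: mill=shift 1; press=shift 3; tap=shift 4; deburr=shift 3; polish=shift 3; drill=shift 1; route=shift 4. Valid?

Invalid. drill can't start before shift 2.

tap and route share a setup and run in the same shift — holds.
deburr is restricted to shift 2 through shift 3 — holds.
tap is fixed at shift 4 — holds.
polish is fixed at shift 3 — holds.
The deadline for mill is shift 2 — holds.
route is only available from shift 2 onward — holds.
drill can't start before shift 2 — violated.
press can only go in shift 2 to shift 3 — holds.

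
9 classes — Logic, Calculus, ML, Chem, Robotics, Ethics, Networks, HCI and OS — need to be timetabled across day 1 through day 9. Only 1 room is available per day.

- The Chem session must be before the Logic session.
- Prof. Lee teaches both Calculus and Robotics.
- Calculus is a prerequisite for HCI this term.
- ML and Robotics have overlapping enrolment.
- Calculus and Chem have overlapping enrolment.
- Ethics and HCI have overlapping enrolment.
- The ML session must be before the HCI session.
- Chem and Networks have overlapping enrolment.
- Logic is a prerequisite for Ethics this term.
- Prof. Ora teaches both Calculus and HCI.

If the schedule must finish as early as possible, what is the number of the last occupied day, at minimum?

9

The precedence chain requires at least 3 distinct days.
With at most 1 per day and 9 classes, at least 9 days are needed.
9 works (last occupied day: day 9): for example Chem=day 1, Logic=day 2, Ethics=day 6, ML=day 4, Networks=day 8, HCI=day 5, Robotics=day 7, OS=day 9, Calculus=day 3.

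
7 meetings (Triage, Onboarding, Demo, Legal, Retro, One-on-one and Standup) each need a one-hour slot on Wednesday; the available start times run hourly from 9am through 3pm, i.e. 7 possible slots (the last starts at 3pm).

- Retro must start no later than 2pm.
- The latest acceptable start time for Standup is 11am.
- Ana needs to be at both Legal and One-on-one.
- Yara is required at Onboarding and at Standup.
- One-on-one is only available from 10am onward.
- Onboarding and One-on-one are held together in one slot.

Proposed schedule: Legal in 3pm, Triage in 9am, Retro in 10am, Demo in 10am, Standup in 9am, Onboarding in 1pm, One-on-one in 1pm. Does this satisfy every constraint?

Ana needs to be at both Legal and One-on-one — holds.
Retro must start no later than 2pm — holds.
One-on-one is only available from 10am onward — holds.
The latest acceptable start time for Standup is 11am — holds.
Yara is required at Onboarding and at Standup — holds.
Onboarding and One-on-one are held together in one slot — holds.

Yes, all constraints hold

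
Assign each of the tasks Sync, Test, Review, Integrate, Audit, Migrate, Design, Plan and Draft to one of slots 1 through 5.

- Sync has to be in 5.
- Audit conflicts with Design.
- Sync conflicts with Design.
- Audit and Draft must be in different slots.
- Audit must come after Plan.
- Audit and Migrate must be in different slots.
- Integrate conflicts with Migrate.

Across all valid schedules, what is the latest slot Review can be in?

Review at 5 is achievable: Draft=1, Sync=5, Audit=2, Integrate=1, Design=1, Review=5, Migrate=3, Test=1, Plan=1.

5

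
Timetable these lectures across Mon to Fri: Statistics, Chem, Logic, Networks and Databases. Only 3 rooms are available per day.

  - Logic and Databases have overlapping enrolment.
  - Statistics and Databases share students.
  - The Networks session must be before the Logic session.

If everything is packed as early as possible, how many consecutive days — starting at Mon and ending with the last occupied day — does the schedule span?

2 days

The precedence chain requires at least 2 distinct days.
With at most 3 per day and 5 lectures, at least 2 days are needed.
2 works (last occupied day: Tue): for example Networks in Mon; Logic in Tue; Chem in Mon; Databases in Mon; Statistics in Tue.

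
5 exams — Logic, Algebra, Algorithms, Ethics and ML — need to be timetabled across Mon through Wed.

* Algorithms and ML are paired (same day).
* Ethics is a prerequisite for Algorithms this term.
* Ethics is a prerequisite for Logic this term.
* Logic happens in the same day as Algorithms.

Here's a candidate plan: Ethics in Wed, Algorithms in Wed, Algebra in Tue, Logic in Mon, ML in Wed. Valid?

Ethics is a prerequisite for Algorithms this term — violated.
Algorithms and ML are paired (same day) — holds.
Ethics is a prerequisite for Logic this term — violated.
Logic happens in the same day as Algorithms — violated.

No — it violates: Ethics is a prerequisite for Logic this term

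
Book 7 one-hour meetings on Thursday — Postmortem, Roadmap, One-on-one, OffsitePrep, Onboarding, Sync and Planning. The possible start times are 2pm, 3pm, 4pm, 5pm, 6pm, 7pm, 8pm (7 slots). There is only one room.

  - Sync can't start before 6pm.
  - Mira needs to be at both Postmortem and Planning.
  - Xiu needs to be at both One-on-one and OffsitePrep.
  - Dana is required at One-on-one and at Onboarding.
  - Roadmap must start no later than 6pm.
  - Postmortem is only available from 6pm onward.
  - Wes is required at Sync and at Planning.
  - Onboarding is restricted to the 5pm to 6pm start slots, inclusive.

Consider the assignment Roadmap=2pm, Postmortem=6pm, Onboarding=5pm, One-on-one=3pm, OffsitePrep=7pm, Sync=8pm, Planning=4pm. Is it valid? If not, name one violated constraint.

Roadmap must start no later than 6pm — holds.
Postmortem is only available from 6pm onward — holds.
There is only one room — holds.
Mira needs to be at both Postmortem and Planning — holds.
Xiu needs to be at both One-on-one and OffsitePrep — holds.
Sync can't start before 6pm — holds.
Dana is required at One-on-one and at Onboarding — holds.
Wes is required at Sync and at Planning — holds.
Onboarding is restricted to the 5pm to 6pm start slots, inclusive — holds.

Yes, all constraints hold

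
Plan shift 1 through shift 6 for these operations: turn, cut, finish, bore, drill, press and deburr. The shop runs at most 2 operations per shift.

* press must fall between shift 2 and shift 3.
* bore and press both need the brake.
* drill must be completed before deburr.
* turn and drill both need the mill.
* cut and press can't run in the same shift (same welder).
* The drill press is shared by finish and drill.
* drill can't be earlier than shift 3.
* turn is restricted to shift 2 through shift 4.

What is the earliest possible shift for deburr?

Precedence pushes deburr to at least shift 4.
deburr at shift 4 is achievable: cut in shift 1, finish in shift 1, press in shift 2, deburr in shift 4, drill in shift 3, bore in shift 3, turn in shift 2.

shift 4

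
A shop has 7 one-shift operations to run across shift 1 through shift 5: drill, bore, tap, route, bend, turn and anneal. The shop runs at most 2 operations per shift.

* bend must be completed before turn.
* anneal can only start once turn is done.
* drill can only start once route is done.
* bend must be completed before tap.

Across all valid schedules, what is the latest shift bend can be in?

Downstream work caps bend at shift 3.
bend at shift 3 is achievable: turn=shift 4; bore=shift 1; route=shift 1; anneal=shift 5; drill=shift 2; tap=shift 4; bend=shift 3.

shift 3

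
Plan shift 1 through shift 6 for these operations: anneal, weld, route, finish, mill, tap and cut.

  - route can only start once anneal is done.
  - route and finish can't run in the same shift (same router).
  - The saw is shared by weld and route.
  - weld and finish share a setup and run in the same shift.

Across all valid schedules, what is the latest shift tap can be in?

tap at shift 6 is achievable: mill -> shift 1; finish -> shift 1; weld -> shift 1; anneal -> shift 1; cut -> shift 1; tap -> shift 6; route -> shift 2.

shift 6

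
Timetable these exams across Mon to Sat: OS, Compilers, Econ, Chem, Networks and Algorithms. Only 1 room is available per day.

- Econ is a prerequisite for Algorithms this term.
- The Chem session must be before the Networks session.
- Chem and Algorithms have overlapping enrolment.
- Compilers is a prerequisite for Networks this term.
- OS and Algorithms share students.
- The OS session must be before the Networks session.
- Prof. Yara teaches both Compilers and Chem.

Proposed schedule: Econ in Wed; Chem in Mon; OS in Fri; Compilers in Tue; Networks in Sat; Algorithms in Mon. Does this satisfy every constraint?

No — it violates: Chem and Algorithms have overlapping enrolment

OS and Algorithms share students — holds.
Prof. Yara teaches both Compilers and Chem — holds.
The Chem session must be before the Networks session — holds.
Only 1 room is available per day — violated.
Chem and Algorithms have overlapping enrolment — violated.
The OS session must be before the Networks session — holds.
Compilers is a prerequisite for Networks this term — holds.
Econ is a prerequisite for Algorithms this term — violated.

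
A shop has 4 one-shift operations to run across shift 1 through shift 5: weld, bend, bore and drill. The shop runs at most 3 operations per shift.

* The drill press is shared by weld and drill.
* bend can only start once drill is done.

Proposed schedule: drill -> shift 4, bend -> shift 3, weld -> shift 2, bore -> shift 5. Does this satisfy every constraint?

The drill press is shared by weld and drill — holds.
bend can only start once drill is done — violated.
The shop runs at most 3 operations per shift — holds.

No — it violates: bend can only start once drill is done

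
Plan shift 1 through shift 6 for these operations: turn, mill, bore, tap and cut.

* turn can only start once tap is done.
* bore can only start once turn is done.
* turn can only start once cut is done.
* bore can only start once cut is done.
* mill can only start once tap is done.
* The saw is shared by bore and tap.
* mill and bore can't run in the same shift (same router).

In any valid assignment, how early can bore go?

Precedence pushes bore to at least shift 3.
bore at shift 3 is achievable: tap -> shift 1; mill -> shift 2; turn -> shift 2; bore -> shift 3; cut -> shift 1.

shift 3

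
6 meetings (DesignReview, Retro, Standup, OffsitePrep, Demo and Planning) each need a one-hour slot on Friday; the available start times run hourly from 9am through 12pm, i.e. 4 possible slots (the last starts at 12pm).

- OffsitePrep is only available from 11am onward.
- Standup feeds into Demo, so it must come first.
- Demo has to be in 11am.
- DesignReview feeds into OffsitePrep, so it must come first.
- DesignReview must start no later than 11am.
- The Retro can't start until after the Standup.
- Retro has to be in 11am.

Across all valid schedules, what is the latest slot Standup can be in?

10am

Downstream work caps Standup at 10am.
Standup at 10am is achievable: Retro -> 11am; OffsitePrep -> 11am; Standup -> 10am; Planning -> 9am; DesignReview -> 9am; Demo -> 11am.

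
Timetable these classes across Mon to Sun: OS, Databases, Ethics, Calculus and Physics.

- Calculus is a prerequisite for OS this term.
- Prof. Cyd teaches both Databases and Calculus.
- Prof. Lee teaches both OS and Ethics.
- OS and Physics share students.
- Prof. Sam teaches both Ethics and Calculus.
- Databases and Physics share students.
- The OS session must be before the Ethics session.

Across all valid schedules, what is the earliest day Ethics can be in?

Wed

Precedence pushes Ethics to at least Wed.
Ethics at Wed is achievable: Physics=Mon, Databases=Tue, Calculus=Mon, OS=Tue, Ethics=Wed.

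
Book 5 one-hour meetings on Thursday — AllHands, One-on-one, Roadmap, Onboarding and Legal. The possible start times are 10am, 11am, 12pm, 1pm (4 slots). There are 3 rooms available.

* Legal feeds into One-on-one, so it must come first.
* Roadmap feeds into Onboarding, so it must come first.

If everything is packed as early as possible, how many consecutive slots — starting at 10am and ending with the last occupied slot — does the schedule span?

The precedence chain requires at least 2 distinct slots.
With at most 3 per slot and 5 meetings, at least 2 slots are needed.
2 works (last occupied slot: 11am): for example Onboarding in 11am; Roadmap in 10am; One-on-one in 11am; Legal in 10am; AllHands in 10am.

2 slots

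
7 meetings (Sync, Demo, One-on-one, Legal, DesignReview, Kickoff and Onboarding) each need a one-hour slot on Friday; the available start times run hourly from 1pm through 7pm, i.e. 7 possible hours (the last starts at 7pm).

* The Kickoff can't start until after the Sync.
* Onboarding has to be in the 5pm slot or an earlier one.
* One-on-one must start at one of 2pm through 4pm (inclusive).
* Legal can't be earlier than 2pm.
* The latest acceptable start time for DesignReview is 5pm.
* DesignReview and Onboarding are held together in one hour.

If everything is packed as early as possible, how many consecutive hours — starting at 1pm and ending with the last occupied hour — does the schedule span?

The precedence chain requires at least 2 distinct hours.
2 works (last occupied hour: 2pm): for example One-on-one -> 2pm, Kickoff -> 2pm, Demo -> 1pm, Sync -> 1pm, Legal -> 2pm, Onboarding -> 1pm, DesignReview -> 1pm.

2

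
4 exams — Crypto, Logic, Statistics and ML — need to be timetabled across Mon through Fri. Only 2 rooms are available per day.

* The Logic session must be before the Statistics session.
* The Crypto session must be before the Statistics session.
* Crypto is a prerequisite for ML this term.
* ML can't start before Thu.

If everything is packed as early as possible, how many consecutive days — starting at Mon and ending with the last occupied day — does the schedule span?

4

The precedence chain requires at least 2 distinct days.
With at most 2 per day and 4 exams, at least 2 days are needed.
ML can't be placed before Thu — that is day 4 counting from Mon — so the schedule must run through at least 4 days.
4 works (last occupied day: Thu): for example Logic in Mon; ML in Thu; Crypto in Mon; Statistics in Tue.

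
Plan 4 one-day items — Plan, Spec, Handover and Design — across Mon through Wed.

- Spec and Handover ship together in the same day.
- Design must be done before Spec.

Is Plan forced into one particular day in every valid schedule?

No

Plan can be Mon (e.g. Spec -> Tue; Handover -> Tue; Design -> Mon; Plan -> Mon) or Tue (e.g. Design=Mon, Spec=Tue, Handover=Tue, Plan=Tue).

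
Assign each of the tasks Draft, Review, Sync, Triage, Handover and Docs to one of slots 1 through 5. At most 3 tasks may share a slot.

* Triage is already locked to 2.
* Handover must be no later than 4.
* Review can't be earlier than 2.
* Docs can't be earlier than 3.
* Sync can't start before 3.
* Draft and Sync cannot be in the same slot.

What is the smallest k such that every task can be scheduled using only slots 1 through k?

3 slots

With at most 3 per slot and 6 tasks, at least 2 slots are needed.
Sync can't be placed before 3, so the schedule must run through at least slot 3.
3 works (last occupied slot: 3): for example Draft=1; Triage=2; Docs=3; Handover=1; Review=2; Sync=3.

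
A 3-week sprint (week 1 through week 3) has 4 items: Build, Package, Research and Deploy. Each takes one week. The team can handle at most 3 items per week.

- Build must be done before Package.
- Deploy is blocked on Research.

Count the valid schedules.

Splitting on Build: it can be week 1 (6), week 2 (3). Listing each branch's schedules as (Package, Research, Deploy) by week number:
Build=week 1: (2,1,2) (2,1,3) (2,2,3) (3,1,2) (3,1,3) (3,2,3) — 6.
Build=week 2: (3,1,2) (3,1,3) (3,2,3) — 3.
Summing: 6 + 3 = 9.

9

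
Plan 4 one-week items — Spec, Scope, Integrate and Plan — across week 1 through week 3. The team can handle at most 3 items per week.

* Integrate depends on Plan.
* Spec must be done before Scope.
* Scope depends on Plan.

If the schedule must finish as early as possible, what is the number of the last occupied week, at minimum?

The precedence chain requires at least 2 distinct weeks.
With at most 3 per week and 4 tasks, at least 2 weeks are needed.
2 works (last occupied week: week 2): for example Plan=week 1; Integrate=week 2; Spec=week 1; Scope=week 2.

week 2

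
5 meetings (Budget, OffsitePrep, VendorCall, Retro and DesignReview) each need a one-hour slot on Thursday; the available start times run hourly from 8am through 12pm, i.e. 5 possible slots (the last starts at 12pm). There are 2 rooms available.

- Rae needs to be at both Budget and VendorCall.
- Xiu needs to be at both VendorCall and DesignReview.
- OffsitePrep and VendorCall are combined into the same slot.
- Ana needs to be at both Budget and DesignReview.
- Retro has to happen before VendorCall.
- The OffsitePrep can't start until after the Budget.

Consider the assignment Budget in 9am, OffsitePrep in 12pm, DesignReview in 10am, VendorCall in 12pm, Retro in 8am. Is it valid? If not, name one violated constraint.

Yes

Rae needs to be at both Budget and VendorCall — holds.
Ana needs to be at both Budget and DesignReview — holds.
OffsitePrep and VendorCall are combined into the same slot — holds.
Xiu needs to be at both VendorCall and DesignReview — holds.
There are 2 rooms available — holds.
Retro has to happen before VendorCall — holds.
The OffsitePrep can't start until after the Budget — holds.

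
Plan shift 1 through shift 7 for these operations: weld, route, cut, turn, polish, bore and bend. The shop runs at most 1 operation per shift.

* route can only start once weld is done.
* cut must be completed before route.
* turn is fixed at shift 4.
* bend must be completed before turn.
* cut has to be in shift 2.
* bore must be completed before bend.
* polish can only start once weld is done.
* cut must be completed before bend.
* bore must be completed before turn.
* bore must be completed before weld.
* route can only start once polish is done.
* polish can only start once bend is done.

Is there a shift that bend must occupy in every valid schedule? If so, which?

cut is fixed at shift 2 and must come before bend, so bend is at least shift 3.
turn is fixed at shift 4 and must come after bend, so bend is at most shift 3.
So bend must be shift 3.

shift 3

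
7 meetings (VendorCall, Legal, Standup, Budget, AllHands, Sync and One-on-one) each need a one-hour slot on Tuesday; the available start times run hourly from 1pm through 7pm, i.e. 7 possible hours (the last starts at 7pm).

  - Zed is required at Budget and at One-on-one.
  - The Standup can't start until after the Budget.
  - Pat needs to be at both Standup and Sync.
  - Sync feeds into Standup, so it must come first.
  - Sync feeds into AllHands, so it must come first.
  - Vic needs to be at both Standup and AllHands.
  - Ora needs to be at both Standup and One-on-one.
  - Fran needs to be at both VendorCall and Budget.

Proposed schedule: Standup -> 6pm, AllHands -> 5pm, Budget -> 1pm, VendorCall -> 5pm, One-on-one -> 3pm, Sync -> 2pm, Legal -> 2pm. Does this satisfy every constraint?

Zed is required at Budget and at One-on-one — holds.
Sync feeds into Standup, so it must come first — holds.
The Standup can't start until after the Budget — holds.
Ora needs to be at both Standup and One-on-one — holds.
Fran needs to be at both VendorCall and Budget — holds.
Pat needs to be at both Standup and Sync — holds.
Sync feeds into AllHands, so it must come first — holds.
Vic needs to be at both Standup and AllHands — holds.

Valid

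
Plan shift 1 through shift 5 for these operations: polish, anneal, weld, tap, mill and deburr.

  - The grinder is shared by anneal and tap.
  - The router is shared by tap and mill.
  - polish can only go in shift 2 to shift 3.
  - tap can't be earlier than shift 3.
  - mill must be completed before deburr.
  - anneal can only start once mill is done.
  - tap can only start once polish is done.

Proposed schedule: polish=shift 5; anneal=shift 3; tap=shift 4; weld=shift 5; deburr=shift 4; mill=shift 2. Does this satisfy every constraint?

No. polish can only go in shift 2 to shift 3 is not satisfied.

tap can't be earlier than shift 3 — holds.
The router is shared by tap and mill — holds.
The grinder is shared by anneal and tap — holds.
anneal can only start once mill is done — holds.
polish can only go in shift 2 to shift 3 — violated.
tap can only start once polish is done — violated.
mill must be completed before deburr — holds.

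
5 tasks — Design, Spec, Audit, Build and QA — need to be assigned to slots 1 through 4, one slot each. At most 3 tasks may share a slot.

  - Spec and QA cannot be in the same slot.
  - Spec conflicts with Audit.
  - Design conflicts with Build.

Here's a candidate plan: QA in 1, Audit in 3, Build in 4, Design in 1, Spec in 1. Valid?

No. Spec and QA cannot be in the same slot is not satisfied.

At most 3 tasks may share a slot — holds.
Spec and QA cannot be in the same slot — violated.
Design conflicts with Build — holds.
Spec conflicts with Audit — holds.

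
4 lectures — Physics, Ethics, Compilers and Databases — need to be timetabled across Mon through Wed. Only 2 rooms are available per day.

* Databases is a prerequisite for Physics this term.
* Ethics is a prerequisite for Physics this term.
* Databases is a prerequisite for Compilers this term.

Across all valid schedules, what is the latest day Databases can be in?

Tue

Downstream work caps Databases at Tue.
Databases at Tue is achievable: Physics in Wed, Databases in Tue, Compilers in Wed, Ethics in Mon.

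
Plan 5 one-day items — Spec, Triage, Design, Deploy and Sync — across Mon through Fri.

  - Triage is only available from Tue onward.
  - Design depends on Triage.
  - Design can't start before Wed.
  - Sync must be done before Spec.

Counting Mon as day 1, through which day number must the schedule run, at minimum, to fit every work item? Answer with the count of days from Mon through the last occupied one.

3 days

The precedence chain requires at least 2 distinct days.
Design can't be placed before Wed — that is day 3 counting from Mon — so the schedule must run through at least 3 days.
3 works (last occupied day: Wed): for example Sync in Mon; Design in Wed; Deploy in Mon; Triage in Tue; Spec in Tue.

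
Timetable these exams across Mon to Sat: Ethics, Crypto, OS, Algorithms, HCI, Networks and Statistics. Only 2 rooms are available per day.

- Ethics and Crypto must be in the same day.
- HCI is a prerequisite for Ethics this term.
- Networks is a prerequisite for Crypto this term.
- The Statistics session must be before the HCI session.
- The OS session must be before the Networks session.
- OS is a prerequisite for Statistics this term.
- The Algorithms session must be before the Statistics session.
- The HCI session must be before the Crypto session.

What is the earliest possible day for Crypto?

Precedence pushes Crypto to at least Thu.
Crypto at Thu is achievable: Networks=Tue, OS=Mon, HCI=Wed, Ethics=Thu, Crypto=Thu, Statistics=Tue, Algorithms=Mon.

Thu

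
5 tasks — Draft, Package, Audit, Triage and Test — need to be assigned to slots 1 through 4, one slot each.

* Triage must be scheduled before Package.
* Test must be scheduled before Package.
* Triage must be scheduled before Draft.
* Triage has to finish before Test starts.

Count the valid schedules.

Splitting on Draft: it can be 2 (12), 3 (16), 4 (16). Listing each branch's schedules as (Package, Audit, Triage, Test):
Draft=2: (3,1,1,2) (3,2,1,2) (3,3,1,2) (3,4,1,2) (4,1,1,2) (4,1,1,3) (4,2,1,2) (4,2,1,3) (4,3,1,2) (4,3,1,3) (4,4,1,2) (4,4,1,3) — 12.
Draft=3: (3,1,1,2) (3,2,1,2) (3,3,1,2) (3,4,1,2) (4,1,1,2) (4,1,1,3) (4,1,2,3) (4,2,1,2) (4,2,1,3) (4,2,2,3) (4,3,1,2) (4,3,1,3) (4,3,2,3) (4,4,1,2) (4,4,1,3) (4,4,2,3) — 16.
Draft=4: (3,1,1,2) (3,2,1,2) (3,3,1,2) (3,4,1,2) (4,1,1,2) (4,1,1,3) (4,1,2,3) (4,2,1,2) (4,2,1,3) (4,2,2,3) (4,3,1,2) (4,3,1,3) (4,3,2,3) (4,4,1,2) (4,4,1,3) (4,4,2,3) — 16.
Summing: 12 + 16 + 16 = 44.

44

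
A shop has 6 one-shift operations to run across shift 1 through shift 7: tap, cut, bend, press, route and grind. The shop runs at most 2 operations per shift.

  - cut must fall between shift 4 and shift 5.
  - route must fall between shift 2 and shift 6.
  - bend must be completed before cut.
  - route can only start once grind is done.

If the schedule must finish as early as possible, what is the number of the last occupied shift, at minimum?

4

The precedence chain requires at least 2 distinct shifts.
With at most 2 per shift and 6 operations, at least 3 shifts are needed.
cut can't be placed before shift 4, so the schedule must run through at least shift 4.
4 works (last occupied shift: shift 4): for example grind in shift 1; bend in shift 1; press in shift 3; route in shift 2; tap in shift 2; cut in shift 4.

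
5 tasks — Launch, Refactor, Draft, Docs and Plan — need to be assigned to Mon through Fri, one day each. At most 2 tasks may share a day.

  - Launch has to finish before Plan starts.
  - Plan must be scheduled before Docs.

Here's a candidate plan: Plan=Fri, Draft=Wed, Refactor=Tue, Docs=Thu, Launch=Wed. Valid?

No — it violates: Plan must be scheduled before Docs

Launch has to finish before Plan starts — holds.
Plan must be scheduled before Docs — violated.
At most 2 tasks may share a day — holds.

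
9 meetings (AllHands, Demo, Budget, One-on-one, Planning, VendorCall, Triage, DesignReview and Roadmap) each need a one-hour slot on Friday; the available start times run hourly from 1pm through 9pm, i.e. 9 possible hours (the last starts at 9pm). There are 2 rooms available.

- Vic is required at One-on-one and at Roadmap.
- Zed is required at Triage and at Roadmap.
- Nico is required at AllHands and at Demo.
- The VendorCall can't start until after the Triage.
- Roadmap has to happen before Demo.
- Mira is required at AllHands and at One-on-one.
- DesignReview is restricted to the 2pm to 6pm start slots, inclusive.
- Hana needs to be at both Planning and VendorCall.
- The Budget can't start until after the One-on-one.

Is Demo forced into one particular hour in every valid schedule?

No

Demo can be 2pm (e.g. AllHands -> 1pm; One-on-one -> 3pm; VendorCall -> 4pm; Budget -> 4pm; Planning -> 5pm; Demo -> 2pm; Roadmap -> 1pm; Triage -> 3pm; DesignReview -> 2pm) or 3pm (e.g. AllHands=4pm, VendorCall=4pm, Triage=1pm, DesignReview=2pm, Roadmap=2pm, One-on-one=1pm, Demo=3pm, Budget=3pm, Planning=5pm).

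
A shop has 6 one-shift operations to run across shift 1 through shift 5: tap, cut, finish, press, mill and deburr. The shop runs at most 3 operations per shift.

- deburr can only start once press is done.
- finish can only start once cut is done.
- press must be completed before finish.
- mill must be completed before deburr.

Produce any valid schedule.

finish in shift 2; deburr in shift 2; mill in shift 1; tap in shift 2; press in shift 1; cut in shift 1

Checking: mill(shift 1) before deburr(shift 2); press(shift 1) before finish(shift 2); press(shift 1) before deburr(shift 2); cut(shift 1) before finish(shift 2); max 3 per shift (cap 3).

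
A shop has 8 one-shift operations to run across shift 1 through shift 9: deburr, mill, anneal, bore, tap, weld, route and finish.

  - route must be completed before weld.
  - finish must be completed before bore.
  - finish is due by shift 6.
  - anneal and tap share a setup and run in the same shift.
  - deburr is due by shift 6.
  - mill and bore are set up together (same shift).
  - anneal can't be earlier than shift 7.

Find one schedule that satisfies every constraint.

anneal -> shift 7, mill -> shift 2, bore -> shift 2, route -> shift 1, weld -> shift 2, deburr -> shift 1, tap -> shift 7, finish -> shift 1

Checking: route(shift 1) before weld(shift 2); finish(shift 1) before bore(shift 2); anneal = tap = shift 7; mill = bore = shift 2; deburr=shift 1 in [shift 1,shift 6]; anneal=shift 7 in [shift 7,shift 9]; finish=shift 1 in [shift 1,shift 6].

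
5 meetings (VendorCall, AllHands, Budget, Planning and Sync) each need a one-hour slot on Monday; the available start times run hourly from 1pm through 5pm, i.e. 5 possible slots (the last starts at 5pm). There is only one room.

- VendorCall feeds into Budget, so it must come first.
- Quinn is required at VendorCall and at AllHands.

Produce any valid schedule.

AllHands -> 3pm; Sync -> 5pm; VendorCall -> 1pm; Budget -> 2pm; Planning -> 4pm

Checking: VendorCall(1pm) before Budget(2pm); VendorCall(1pm) != AllHands(3pm); max 1 per slot (cap 1).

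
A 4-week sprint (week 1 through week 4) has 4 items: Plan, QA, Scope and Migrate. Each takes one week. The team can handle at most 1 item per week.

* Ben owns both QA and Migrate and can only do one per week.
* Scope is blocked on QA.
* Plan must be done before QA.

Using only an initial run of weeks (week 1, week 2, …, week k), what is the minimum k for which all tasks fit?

4

The precedence chain requires at least 3 distinct weeks.
With at most 1 per week and 4 tasks, at least 4 weeks are needed.
4 works (last occupied week: week 4): for example QA -> week 2, Scope -> week 3, Plan -> week 1, Migrate -> week 4.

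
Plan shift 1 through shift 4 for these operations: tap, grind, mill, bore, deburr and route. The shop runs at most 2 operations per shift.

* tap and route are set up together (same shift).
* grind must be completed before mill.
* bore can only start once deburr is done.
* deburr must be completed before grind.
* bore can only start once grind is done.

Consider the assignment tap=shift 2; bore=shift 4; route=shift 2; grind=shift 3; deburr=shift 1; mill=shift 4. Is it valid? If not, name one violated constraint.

grind must be completed before mill — holds.
bore can only start once grind is done — holds.
deburr must be completed before grind — holds.
tap and route are set up together (same shift) — holds.
bore can only start once deburr is done — holds.
The shop runs at most 2 operations per shift — holds.

Yes, all constraints hold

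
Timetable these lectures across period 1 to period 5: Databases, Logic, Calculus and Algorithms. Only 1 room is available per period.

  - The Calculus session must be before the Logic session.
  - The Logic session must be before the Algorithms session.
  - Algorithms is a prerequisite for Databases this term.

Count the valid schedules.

5

Splitting on Databases: it can be period 4 (1), period 5 (4). Listing each branch's schedules as (Logic, Calculus, Algorithms) by period number:
Databases=period 4: (2,1,3) — 1.
Databases=period 5: (2,1,3) (2,1,4) (3,1,4) (3,2,4) — 4.
Summing: 1 + 4 = 5.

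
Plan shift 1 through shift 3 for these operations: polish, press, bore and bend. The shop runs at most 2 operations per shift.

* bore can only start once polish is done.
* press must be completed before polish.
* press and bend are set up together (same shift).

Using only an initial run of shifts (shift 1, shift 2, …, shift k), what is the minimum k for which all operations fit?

3 shifts

The precedence chain requires at least 3 distinct shifts.
With at most 2 per shift and 4 operations, at least 2 shifts are needed.
3 works (last occupied shift: shift 3): for example bend in shift 1, bore in shift 3, press in shift 1, polish in shift 2.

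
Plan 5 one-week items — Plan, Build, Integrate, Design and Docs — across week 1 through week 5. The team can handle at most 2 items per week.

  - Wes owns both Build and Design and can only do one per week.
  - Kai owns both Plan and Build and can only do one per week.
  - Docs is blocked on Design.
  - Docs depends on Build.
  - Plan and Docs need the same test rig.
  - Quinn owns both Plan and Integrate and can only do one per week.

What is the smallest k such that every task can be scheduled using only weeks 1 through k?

The precedence chain requires at least 2 distinct weeks.
With at most 2 per week and 5 tasks, at least 3 weeks are needed.
3 works (last occupied week: week 3): for example Docs in week 3, Build in week 1, Integrate in week 1, Design in week 2, Plan in week 2.

3 weeks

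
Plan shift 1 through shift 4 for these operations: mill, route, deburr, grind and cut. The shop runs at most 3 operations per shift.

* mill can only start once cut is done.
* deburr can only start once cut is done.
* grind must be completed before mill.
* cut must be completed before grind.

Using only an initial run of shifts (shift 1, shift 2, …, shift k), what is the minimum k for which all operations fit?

The precedence chain requires at least 3 distinct shifts.
With at most 3 per shift and 5 operations, at least 2 shifts are needed.
3 works (last occupied shift: shift 3): for example grind -> shift 2; route -> shift 1; cut -> shift 1; mill -> shift 3; deburr -> shift 2.

3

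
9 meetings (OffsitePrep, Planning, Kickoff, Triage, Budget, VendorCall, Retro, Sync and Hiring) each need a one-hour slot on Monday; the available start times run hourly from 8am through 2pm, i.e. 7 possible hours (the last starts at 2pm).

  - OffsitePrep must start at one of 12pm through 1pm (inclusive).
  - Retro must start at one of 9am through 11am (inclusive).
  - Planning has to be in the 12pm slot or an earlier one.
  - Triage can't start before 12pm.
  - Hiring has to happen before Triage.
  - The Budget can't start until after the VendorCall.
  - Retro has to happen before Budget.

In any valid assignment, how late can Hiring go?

Downstream work caps Hiring at 1pm.
Hiring at 1pm is achievable: VendorCall=8am, Sync=8am, Kickoff=8am, Triage=2pm, Budget=10am, Planning=8am, Hiring=1pm, Retro=9am, OffsitePrep=12pm.

1pm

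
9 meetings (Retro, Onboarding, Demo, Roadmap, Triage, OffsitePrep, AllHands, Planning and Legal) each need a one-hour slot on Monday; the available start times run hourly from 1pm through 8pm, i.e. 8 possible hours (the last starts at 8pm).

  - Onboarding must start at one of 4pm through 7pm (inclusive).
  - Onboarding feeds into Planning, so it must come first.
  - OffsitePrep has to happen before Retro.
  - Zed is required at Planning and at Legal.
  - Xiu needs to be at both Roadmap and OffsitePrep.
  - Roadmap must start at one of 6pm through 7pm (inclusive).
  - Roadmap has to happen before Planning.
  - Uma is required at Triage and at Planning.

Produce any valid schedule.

Retro -> 2pm, Planning -> 7pm, Legal -> 1pm, Roadmap -> 6pm, Onboarding -> 4pm, AllHands -> 1pm, Triage -> 1pm, OffsitePrep -> 1pm, Demo -> 1pm

Checking: Onboarding(4pm) before Planning(7pm); Roadmap(6pm) before Planning(7pm); OffsitePrep(1pm) before Retro(2pm); Planning(7pm) != Legal(1pm); Roadmap(6pm) != OffsitePrep(1pm); Triage(1pm) != Planning(7pm); Onboarding=4pm in [4pm,7pm]; Roadmap=6pm in [6pm,7pm].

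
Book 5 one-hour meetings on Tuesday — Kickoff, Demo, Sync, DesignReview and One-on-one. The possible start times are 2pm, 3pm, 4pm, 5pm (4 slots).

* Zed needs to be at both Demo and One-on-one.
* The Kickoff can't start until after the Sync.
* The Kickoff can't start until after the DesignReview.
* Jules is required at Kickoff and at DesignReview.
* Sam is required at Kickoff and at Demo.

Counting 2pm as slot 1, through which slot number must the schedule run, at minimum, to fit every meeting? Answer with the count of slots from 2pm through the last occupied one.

2

The precedence chain requires at least 2 distinct slots.
2 works (last occupied slot: 3pm): for example DesignReview=2pm; One-on-one=3pm; Kickoff=3pm; Sync=2pm; Demo=2pm.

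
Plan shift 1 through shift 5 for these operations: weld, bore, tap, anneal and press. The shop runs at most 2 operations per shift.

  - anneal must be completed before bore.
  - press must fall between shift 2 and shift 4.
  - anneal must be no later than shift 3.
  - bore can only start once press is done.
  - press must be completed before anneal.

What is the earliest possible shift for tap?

shift 1

tap at shift 1 is achievable: bore -> shift 4, anneal -> shift 3, tap -> shift 1, press -> shift 2, weld -> shift 1.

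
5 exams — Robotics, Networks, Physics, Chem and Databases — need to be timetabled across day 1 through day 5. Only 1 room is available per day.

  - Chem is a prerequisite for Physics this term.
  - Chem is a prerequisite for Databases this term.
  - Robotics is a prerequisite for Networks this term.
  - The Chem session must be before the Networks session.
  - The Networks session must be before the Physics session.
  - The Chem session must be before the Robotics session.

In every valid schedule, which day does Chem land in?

Downstream work caps Chem at day 2.
So Chem is pinned to day 1.

day 1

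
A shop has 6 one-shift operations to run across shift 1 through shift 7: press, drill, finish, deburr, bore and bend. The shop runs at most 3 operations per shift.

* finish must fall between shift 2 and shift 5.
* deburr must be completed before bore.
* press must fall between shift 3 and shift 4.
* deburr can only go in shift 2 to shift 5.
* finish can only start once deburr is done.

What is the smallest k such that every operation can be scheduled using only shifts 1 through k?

The precedence chain requires at least 2 distinct shifts.
With at most 3 per shift and 6 operations, at least 2 shifts are needed.
press can't be placed before shift 3, so the schedule must run through at least shift 3.
3 works (last occupied shift: shift 3): for example press=shift 3, bore=shift 3, bend=shift 1, finish=shift 3, deburr=shift 2, drill=shift 1.

3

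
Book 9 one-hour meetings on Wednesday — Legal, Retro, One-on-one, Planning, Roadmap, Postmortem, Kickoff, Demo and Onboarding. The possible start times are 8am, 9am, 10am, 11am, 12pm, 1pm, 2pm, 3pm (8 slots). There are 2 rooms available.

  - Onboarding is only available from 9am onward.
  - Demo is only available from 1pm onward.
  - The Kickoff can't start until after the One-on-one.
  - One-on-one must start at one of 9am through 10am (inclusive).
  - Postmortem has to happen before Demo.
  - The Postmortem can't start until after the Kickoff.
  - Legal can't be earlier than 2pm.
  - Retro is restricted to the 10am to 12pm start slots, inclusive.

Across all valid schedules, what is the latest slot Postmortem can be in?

Precedence pushes Postmortem to at least 11am; downstream work caps Postmortem at 2pm.
Postmortem at 2pm is achievable: Postmortem=2pm; Legal=2pm; Planning=8am; Demo=3pm; One-on-one=9am; Retro=10am; Kickoff=10am; Onboarding=9am; Roadmap=8am.

2pm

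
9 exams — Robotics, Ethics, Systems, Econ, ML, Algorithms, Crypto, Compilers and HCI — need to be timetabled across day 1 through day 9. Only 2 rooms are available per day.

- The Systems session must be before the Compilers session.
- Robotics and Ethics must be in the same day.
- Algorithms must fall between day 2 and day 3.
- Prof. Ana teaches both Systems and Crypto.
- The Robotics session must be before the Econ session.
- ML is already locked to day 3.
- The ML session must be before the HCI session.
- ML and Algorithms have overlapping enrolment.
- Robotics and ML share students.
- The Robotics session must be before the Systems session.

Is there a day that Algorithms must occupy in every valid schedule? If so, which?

day 2

Algorithms's window is day 2–day 3.
ML is fixed at day 3, and Algorithms can't share a day with ML.
So Algorithms must be day 2.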